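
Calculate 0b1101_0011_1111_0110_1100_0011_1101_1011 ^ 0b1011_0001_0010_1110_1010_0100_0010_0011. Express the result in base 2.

0b01100010110110000110011111111000

XOR bit by bit (1 where the bits differ):
  11010011111101101100001111011011
^ 10110001001011101010010000100011
= 01100010110110000110011111111000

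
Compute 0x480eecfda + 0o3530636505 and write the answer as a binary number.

0b10010011110010100100000110100011111

0x480eecfda = 0b10010000000111011101100111111011010 in binary.
0o3530636505 = 0b11101011000110011110101000101 in binary.
Add column by column in base 2, right to left:
  0+1 = 1
  1+0 = 1
  0+1 = 1
  1+0 = 1
  1+0 = 1
  0+0 = 0
  1+1 = 0 carry 1
  1+0+1 = 0 carry 1
  1+1+1 = 1 carry 1
  1+0+1 = 0 carry 1
  1+1+1 = 1 carry 1
  1+1+1 = 1 carry 1
  0+1+1 = 0 carry 1
  0+1+1 = 0 carry 1
  1+0+1 = 0 carry 1
  1+0+1 = 0 carry 1
  0+1+1 = 0 carry 1
  1+1+1 = 1 carry 1
  1+0+1 = 0 carry 1
  1+0+1 = 0 carry 1
  0+0+1 = 1
  1+1 = 0 carry 1
  1+1+1 = 1 carry 1
  1+0+1 = 0 carry 1
  0+1+1 = 0 carry 1
  0+0+1 = 1
  0+1 = 1
  0+1 = 1
  0+1 = 1
  0+0 = 0
  0+0 = 0
  1+0 = 1
  0+0 = 0
  0+0 = 0
  1+0 = 1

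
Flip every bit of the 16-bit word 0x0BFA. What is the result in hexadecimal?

0xF405

Each hex digit d becomes F−d:
  0→F, B→4, F→0, A→5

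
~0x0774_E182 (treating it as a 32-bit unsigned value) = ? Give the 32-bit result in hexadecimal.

0xF88B1E7D

Each hex digit d becomes F−d:
  0→F, 7→8, 7→8, 4→B, E→1, 1→E, 8→7, 2→D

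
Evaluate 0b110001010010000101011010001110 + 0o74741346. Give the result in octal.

0b110001010010000101011010001110 = 0o6122053216 in octal.
Add column by column in base 8, right to left:
  6+6 = 4 carry 1
  1+4+1 = 6
  2+3 = 5
  3+1 = 4
  5+4 = 1 carry 1
  0+7+1 = 0 carry 1
  2+4+1 = 7
  2+7 = 1 carry 1
  1+0+1 = 2
  6+0 = 6

0o6217014564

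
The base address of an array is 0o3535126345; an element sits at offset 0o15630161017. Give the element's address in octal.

0o21365307364

Add column by column in base 8, right to left:
  5+7 = 4 carry 1
  4+1+1 = 6
  3+0 = 3
  6+1 = 7
  2+6 = 0 carry 1
  1+1+1 = 3
  5+0 = 5
  3+3 = 6
  5+6 = 3 carry 1
  3+5+1 = 1 carry 1
  0+1+1 = 2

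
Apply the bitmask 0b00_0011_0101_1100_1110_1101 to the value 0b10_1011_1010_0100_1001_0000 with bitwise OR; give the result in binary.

OR bit by bit (1 where either bit is 1):
  1010111010010010010000
| 0000110101110011101101
= 1010111111110011111101

0b1010111111110011111101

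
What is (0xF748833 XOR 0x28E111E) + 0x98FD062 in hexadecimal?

0x178A698F

First 0xF748833 XOR 0x28E111E = 0xDFA992D.
Add column by column in base 16, right to left:
  D+2 = F
  2+6 = 8
  9+0 = 9
  9+D = 6 carry 1
  A+F+1 = A carry 1
  F+8+1 = 8 carry 1
  D+9+1 = 7 carry 1
  final carry 1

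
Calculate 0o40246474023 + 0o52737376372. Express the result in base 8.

0o113206072415

Add column by column in base 8, right to left:
  3+2 = 5
  2+7 = 1 carry 1
  0+3+1 = 4
  4+6 = 2 carry 1
  7+7+1 = 7 carry 1
  4+3+1 = 0 carry 1
  6+7+1 = 6 carry 1
  4+3+1 = 0 carry 1
  2+7+1 = 2 carry 1
  0+2+1 = 3
  4+5 = 1 carry 1
  final carry 1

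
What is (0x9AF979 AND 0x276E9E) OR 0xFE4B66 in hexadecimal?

0xFE6B7E

0x9AF979 AND 0x276E9E = 0x026818.
Then OR with 0xFE4B66.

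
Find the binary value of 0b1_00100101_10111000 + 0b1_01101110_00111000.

0b101001001111110000

Add column by column in base 2, right to left:
  0+0 = 0
  0+0 = 0
  0+0 = 0
  1+1 = 0 carry 1
  1+1+1 = 1 carry 1
  1+1+1 = 1 carry 1
  0+0+1 = 1
  1+0 = 1
  1+0 = 1
  0+1 = 1
  1+1 = 0 carry 1
  0+1+1 = 0 carry 1
  0+0+1 = 1
  1+1 = 0 carry 1
  0+1+1 = 0 carry 1
  0+0+1 = 1
  1+1 = 0 carry 1
  final carry 1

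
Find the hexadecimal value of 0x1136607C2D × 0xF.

Multiply each base-16 digit by 15, carrying:
  D×15 = 195 → write 3 carry 12
  2×15+12 = 42 → write A carry 2
  C×15+2 = 182 → write 6 carry 11
  7×15+11 = 116 → write 4 carry 7
  0×15+7 = 7 → write 7
  6×15 = 90 → write A carry 5
  6×15+5 = 95 → write F carry 5
  3×15+5 = 50 → write 2 carry 3
  1×15+3 = 18 → write 2 carry 1
  1×15+1 = 16 → write 0 carry 1
  remaining carry: 1

0x1022FA746A3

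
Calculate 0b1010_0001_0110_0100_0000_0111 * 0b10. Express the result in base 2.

0b1010000101100100000001110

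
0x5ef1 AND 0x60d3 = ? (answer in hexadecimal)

0x40d1

AND each hex digit independently (no carries):
  5&6=4, e&0=0, f&d=d, 1&3=1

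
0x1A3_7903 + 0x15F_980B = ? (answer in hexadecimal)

0x303110E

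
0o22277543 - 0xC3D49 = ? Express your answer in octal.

0o17241032

0xC3D49 = 0o3036511 in octal.
Subtract column by column in base 8:
  3-1 → 2
  4-1 → 3
  5-5 → 0
  7-6 → 1
  7-3 → 4
  2-0 → 2
  2-3 → 7 (borrow)
  2-0-1 → 1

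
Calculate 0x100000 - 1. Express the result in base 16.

0xFFFFF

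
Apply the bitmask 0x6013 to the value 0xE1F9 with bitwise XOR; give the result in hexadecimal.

XOR each hex digit independently (no carries):
  E^6=8, 1^0=1, F^1=E, 9^3=A

0x81EA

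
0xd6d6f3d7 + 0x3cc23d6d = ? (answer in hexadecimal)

0x113993144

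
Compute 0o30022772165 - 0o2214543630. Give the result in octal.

0o25606226335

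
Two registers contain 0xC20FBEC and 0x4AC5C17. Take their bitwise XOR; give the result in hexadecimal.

0x88CA7FB

XOR each hex digit independently (no carries):
  C^4=8, 2^A=8, 0^C=C, F^5=A, B^C=7, E^1=F, C^7=B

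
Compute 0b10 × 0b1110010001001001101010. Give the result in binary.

Multiply each base-2 digit by 2, carrying:
  0×2 = 0 → write 0
  1×2 = 2 → write 0 carry 1
  0×2+1 = 1 → write 1
  1×2 = 2 → write 0 carry 1
  0×2+1 = 1 → write 1
  1×2 = 2 → write 0 carry 1
  1×2+1 = 3 → write 1 carry 1
  0×2+1 = 1 → write 1
  0×2 = 0 → write 0
  1×2 = 2 → write 0 carry 1
  0×2+1 = 1 → write 1
  0×2 = 0 → write 0
  1×2 = 2 → write 0 carry 1
  0×2+1 = 1 → write 1
  0×2 = 0 → write 0
  0×2 = 0 → write 0
  1×2 = 2 → write 0 carry 1
  0×2+1 = 1 → write 1
  0×2 = 0 → write 0
  1×2 = 2 → write 0 carry 1
  1×2+1 = 3 → write 1 carry 1
  1×2+1 = 3 → write 1 carry 1
  remaining carry: 1

0b11100100010010011010100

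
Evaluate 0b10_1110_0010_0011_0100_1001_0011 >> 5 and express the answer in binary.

Right shift by 5: drop the 5 least-significant bits.

0b101110001000110100100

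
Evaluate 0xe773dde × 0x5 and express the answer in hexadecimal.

0x48543556

Multiply each base-16 digit by 5, carrying:
  e×5 = 70 → write 6 carry 4
  d×5+4 = 69 → write 5 carry 4
  d×5+4 = 69 → write 5 carry 4
  3×5+4 = 19 → write 3 carry 1
  7×5+1 = 36 → write 4 carry 2
  7×5+2 = 37 → write 5 carry 2
  e×5+2 = 72 → write 8 carry 4
  remaining carry: 4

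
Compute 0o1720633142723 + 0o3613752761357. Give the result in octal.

Add column by column in base 8, right to left:
  3+7 = 2 carry 1
  2+5+1 = 0 carry 1
  7+3+1 = 3 carry 1
  2+1+1 = 4
  4+6 = 2 carry 1
  1+7+1 = 1 carry 1
  3+2+1 = 6
  3+5 = 0 carry 1
  6+7+1 = 6 carry 1
  0+3+1 = 4
  2+1 = 3
  7+6 = 5 carry 1
  1+3+1 = 5

0o5534606124302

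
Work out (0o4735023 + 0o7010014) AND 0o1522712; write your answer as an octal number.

0o1500012

Add column by column in base 8, right to left:
  3+4 = 7
  2+1 = 3
  0+0 = 0
  5+0 = 5
  3+1 = 4
  7+0 = 7
  4+7 = 3 carry 1
  final carry 1
Sum = 0o13745037; now AND with 0o1522712:
  1&0=0, 3&1=1, 7&5=5, 4&2=0, 5&2=0, 0&7=0, 3&1=1, 7&2=2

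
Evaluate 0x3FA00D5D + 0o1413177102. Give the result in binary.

0x3FA00D5D = 0b111111101000000000110101011101 in binary.
0o1413177102 = 0b1100001011001111111001000010 in binary.
Add column by column in base 2, right to left:
  1+0 = 1
  0+1 = 1
  1+0 = 1
  1+0 = 1
  1+0 = 1
  0+0 = 0
  1+1 = 0 carry 1
  0+0+1 = 1
  1+0 = 1
  0+1 = 1
  1+1 = 0 carry 1
  1+1+1 = 1 carry 1
  0+1+1 = 0 carry 1
  0+1+1 = 0 carry 1
  0+1+1 = 0 carry 1
  0+1+1 = 0 carry 1
  0+0+1 = 1
  0+0 = 0
  0+1 = 1
  0+1 = 1
  0+0 = 0
  1+1 = 0 carry 1
  0+0+1 = 1
  1+0 = 1
  1+0 = 1
  1+0 = 1
  1+1 = 0 carry 1
  1+1+1 = 1 carry 1
  1+0+1 = 0 carry 1
  1+0+1 = 0 carry 1
  final carry 1

0b1001011110011010000101110011111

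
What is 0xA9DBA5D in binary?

0b1010100111011011101001011101

Expand each hex digit to 4 bits: A=1010 9=1001 D=1101 B=1011 A=1010 5=0101 D=1101.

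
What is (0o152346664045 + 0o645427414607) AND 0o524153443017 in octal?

0o4152000014

Add column by column in base 8, right to left:
  5+7 = 4 carry 1
  4+0+1 = 5
  0+6 = 6
  4+4 = 0 carry 1
  6+1+1 = 0 carry 1
  6+4+1 = 3 carry 1
  6+7+1 = 6 carry 1
  4+2+1 = 7
  3+4 = 7
  2+5 = 7
  5+4 = 1 carry 1
  1+6+1 = 0 carry 1
  final carry 1
Sum = 0o1017776300654; now AND with 0o524153443017:
  1&0=0, 0&5=0, 1&2=0, 7&4=4, 7&1=1, 7&5=5, 6&3=2, 3&4=0, 0&4=0, 0&3=0, 6&0=0, 5&1=1, 4&7=4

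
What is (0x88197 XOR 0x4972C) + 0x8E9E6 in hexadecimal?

0x1500A1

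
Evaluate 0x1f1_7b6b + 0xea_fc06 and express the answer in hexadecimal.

Add column by column in base 16, right to left:
  b+6 = 1 carry 1
  6+0+1 = 7
  b+c = 7 carry 1
  7+f+1 = 7 carry 1
  1+a+1 = c
  f+e = d carry 1
  1+0+1 = 2

0x2dc7771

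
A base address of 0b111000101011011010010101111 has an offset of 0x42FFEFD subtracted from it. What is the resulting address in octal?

0o271332662

0b111000101011011010010101111 = 0o705332257 in octal.
0x42FFEFD = 0o413777375 in octal.
Subtract column by column in base 8:
  7-5 → 2
  5-7 → 6 (borrow)
  2-3-1 → 6 (borrow)
  2-7-1 → 2 (borrow)
  3-7-1 → 3 (borrow)
  3-7-1 → 3 (borrow)
  5-3-1 → 1
  0-1 → 7 (borrow)
  7-4-1 → 2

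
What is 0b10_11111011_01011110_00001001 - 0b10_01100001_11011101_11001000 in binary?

Subtract column by column in base 2:
  1-0 → 1
  0-0 → 0
  0-0 → 0
  1-1 → 0
  0-0 → 0
  0-0 → 0
  0-1 → 1 (borrow)
  0-1-1 → 0 (borrow)
  0-1-1 → 0 (borrow)
  1-0-1 → 0
  1-1 → 0
  1-1 → 0
  1-1 → 0
  0-0 → 0
  1-1 → 0
  0-1 → 1 (borrow)
  1-1-1 → 1 (borrow)
  1-0-1 → 0
  0-0 → 0
  1-0 → 1
  1-0 → 1
  1-1 → 0
  1-1 → 0
  1-0 → 1
  0-0 → 0
  1-1 → 0

0b100110011000000001000001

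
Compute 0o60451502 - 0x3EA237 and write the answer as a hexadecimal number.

0x83B10B

0o60451502 = 0xC25342 in hexadecimal.
Subtract column by column in base 16:
  2-7 → B (borrow)
  4-3-1 → 0
  3-2 → 1
  5-A → B (borrow)
  2-E-1 → 3 (borrow)
  C-3-1 → 8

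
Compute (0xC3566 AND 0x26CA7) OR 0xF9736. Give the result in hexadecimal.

0xFB736

0xC3566 AND 0x26CA7 = 0x02426.
Then OR with 0xF9736.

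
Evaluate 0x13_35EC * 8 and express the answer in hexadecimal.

0x99AF60

Multiply each base-16 digit by 8, carrying:
  C×8 = 96 → write 0 carry 6
  E×8+6 = 118 → write 6 carry 7
  5×8+7 = 47 → write F carry 2
  3×8+2 = 26 → write A carry 1
  3×8+1 = 25 → write 9 carry 1
  1×8+1 = 9 → write 9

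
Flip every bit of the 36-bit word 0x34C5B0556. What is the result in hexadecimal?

0xCB3A4FAA9

Each hex digit d becomes F−d:
  3→C, 4→B, C→3, 5→A, B→4, 0→F, 5→A, 5→A, 6→9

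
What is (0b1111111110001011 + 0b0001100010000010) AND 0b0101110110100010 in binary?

Add column by column in base 2, right to left:
  1+0 = 1
  1+1 = 0 carry 1
  0+0+1 = 1
  1+0 = 1
  0+0 = 0
  0+0 = 0
  0+0 = 0
  1+1 = 0 carry 1
  1+0+1 = 0 carry 1
  1+0+1 = 0 carry 1
  1+0+1 = 0 carry 1
  1+1+1 = 1 carry 1
  1+1+1 = 1 carry 1
  1+0+1 = 0 carry 1
  1+0+1 = 0 carry 1
  1+0+1 = 0 carry 1
  final carry 1
Sum = 0b10001100000001101; now AND with 0b0101110110100010:
  10001100000001101
& 00101110110100010
= 00001100000000000

0b1100000000000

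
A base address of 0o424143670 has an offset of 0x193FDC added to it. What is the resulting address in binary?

0o424143670 = 0b100010100001100011110111000 in binary.
0x193FDC = 0b110010011111111011100 in binary.
Add column by column in base 2, right to left:
  0+0 = 0
  0+0 = 0
  0+1 = 1
  1+1 = 0 carry 1
  1+1+1 = 1 carry 1
  1+0+1 = 0 carry 1
  0+1+1 = 0 carry 1
  1+1+1 = 1 carry 1
  1+1+1 = 1 carry 1
  1+1+1 = 1 carry 1
  1+1+1 = 1 carry 1
  0+1+1 = 0 carry 1
  0+1+1 = 0 carry 1
  0+1+1 = 0 carry 1
  1+0+1 = 0 carry 1
  1+0+1 = 0 carry 1
  0+1+1 = 0 carry 1
  0+0+1 = 1
  0+0 = 0
  0+1 = 1
  1+1 = 0 carry 1
  0+0+1 = 1
  1+0 = 1
  0+0 = 0
  0+0 = 0
  0+0 = 0
  1+0 = 1

0b100011010100000011110010100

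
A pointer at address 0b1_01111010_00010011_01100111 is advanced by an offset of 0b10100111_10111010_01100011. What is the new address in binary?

Add column by column in base 2, right to left:
  1+1 = 0 carry 1
  1+1+1 = 1 carry 1
  1+0+1 = 0 carry 1
  0+0+1 = 1
  0+0 = 0
  1+1 = 0 carry 1
  1+1+1 = 1 carry 1
  0+0+1 = 1
  1+0 = 1
  1+1 = 0 carry 1
  0+0+1 = 1
  0+1 = 1
  1+1 = 0 carry 1
  0+1+1 = 0 carry 1
  0+0+1 = 1
  0+1 = 1
  0+1 = 1
  1+1 = 0 carry 1
  0+1+1 = 0 carry 1
  1+0+1 = 0 carry 1
  1+0+1 = 0 carry 1
  1+1+1 = 1 carry 1
  1+0+1 = 0 carry 1
  0+1+1 = 0 carry 1
  1+0+1 = 0 carry 1
  final carry 1

0b10001000011100110111001010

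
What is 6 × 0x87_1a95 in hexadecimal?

Multiply each base-16 digit by 6, carrying:
  5×6 = 30 → write e carry 1
  9×6+1 = 55 → write 7 carry 3
  a×6+3 = 63 → write f carry 3
  1×6+3 = 9 → write 9
  7×6 = 42 → write a carry 2
  8×6+2 = 50 → write 2 carry 3
  remaining carry: 3

0x32a9f7e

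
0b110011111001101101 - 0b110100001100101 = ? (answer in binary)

0b101101011000001000

Subtract column by column in base 2:
  1-1 → 0
  0-0 → 0
  1-1 → 0
  1-0 → 1
  0-0 → 0
  1-1 → 0
  1-1 → 0
  0-0 → 0
  0-0 → 0
  1-0 → 1
  1-0 → 1
  1-1 → 0
  1-0 → 1
  1-1 → 0
  0-1 → 1 (borrow)
  0-0-1 → 1 (borrow)
  1-0-1 → 0
  1-0 → 1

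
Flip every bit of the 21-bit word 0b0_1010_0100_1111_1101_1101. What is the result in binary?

0b101011011000000100010

Invert each bit: 010100100111111011101 → 101011011000000100010.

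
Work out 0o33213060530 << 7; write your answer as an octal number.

7 bits is not a whole number of base-8 digits; in binary: 11011010001011000110000101011000 << 7 = 110110100010110001100001010110000000000.

0o6642614126000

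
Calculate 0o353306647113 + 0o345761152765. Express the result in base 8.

0o721270022100

Add column by column in base 8, right to left:
  3+5 = 0 carry 1
  1+6+1 = 0 carry 1
  1+7+1 = 1 carry 1
  7+2+1 = 2 carry 1
  4+5+1 = 2 carry 1
  6+1+1 = 0 carry 1
  6+1+1 = 0 carry 1
  0+6+1 = 7
  3+7 = 2 carry 1
  3+5+1 = 1 carry 1
  5+4+1 = 2 carry 1
  3+3+1 = 7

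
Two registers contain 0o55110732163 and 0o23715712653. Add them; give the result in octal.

Add column by column in base 8, right to left:
  3+3 = 6
  6+5 = 3 carry 1
  1+6+1 = 0 carry 1
  2+2+1 = 5
  3+1 = 4
  7+7 = 6 carry 1
  0+5+1 = 6
  1+1 = 2
  1+7 = 0 carry 1
  5+3+1 = 1 carry 1
  5+2+1 = 0 carry 1
  final carry 1

0o101026645036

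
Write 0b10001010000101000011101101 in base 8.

Group the bits in threes: 010 001 010 000 101 000 011 101 101 → 212050355.

0o212050355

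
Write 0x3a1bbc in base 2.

Expand each hex digit to 4 bits: 3=0011 a=1010 1=0001 b=1011 b=1011 c=1100.

0b1110100001101110111100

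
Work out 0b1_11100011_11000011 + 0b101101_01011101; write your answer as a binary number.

0b100001000100100000

Add column by column in base 2, right to left:
  1+1 = 0 carry 1
  1+0+1 = 0 carry 1
  0+1+1 = 0 carry 1
  0+1+1 = 0 carry 1
  0+1+1 = 0 carry 1
  0+0+1 = 1
  1+1 = 0 carry 1
  1+0+1 = 0 carry 1
  1+1+1 = 1 carry 1
  1+0+1 = 0 carry 1
  0+1+1 = 0 carry 1
  0+1+1 = 0 carry 1
  0+0+1 = 1
  1+1 = 0 carry 1
  1+0+1 = 0 carry 1
  1+0+1 = 0 carry 1
  1+0+1 = 0 carry 1
  final carry 1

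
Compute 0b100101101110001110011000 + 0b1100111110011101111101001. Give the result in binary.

Add column by column in base 2, right to left:
  0+1 = 1
  0+0 = 0
  0+0 = 0
  1+1 = 0 carry 1
  1+0+1 = 0 carry 1
  0+1+1 = 0 carry 1
  0+1+1 = 0 carry 1
  1+1+1 = 1 carry 1
  1+1+1 = 1 carry 1
  1+1+1 = 1 carry 1
  0+0+1 = 1
  0+1 = 1
  0+1 = 1
  1+1 = 0 carry 1
  1+0+1 = 0 carry 1
  1+0+1 = 0 carry 1
  0+1+1 = 0 carry 1
  1+1+1 = 1 carry 1
  1+1+1 = 1 carry 1
  0+1+1 = 0 carry 1
  1+1+1 = 1 carry 1
  0+0+1 = 1
  0+0 = 0
  1+1 = 0 carry 1
  0+1+1 = 0 carry 1
  final carry 1

0b10001101100001111110000001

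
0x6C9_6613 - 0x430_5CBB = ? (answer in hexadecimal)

Subtract column by column in base 16:
  3-B → 8 (borrow)
  1-B-1 → 5 (borrow)
  6-C-1 → 9 (borrow)
  6-5-1 → 0
  9-0 → 9
  C-3 → 9
  6-4 → 2

0x2990958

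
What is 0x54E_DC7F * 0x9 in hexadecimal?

Multiply each base-16 digit by 9, carrying:
  F×9 = 135 → write 7 carry 8
  7×9+8 = 71 → write 7 carry 4
  C×9+4 = 112 → write 0 carry 7
  D×9+7 = 124 → write C carry 7
  E×9+7 = 133 → write 5 carry 8
  4×9+8 = 44 → write C carry 2
  5×9+2 = 47 → write F carry 2
  remaining carry: 2

0x2FC5C077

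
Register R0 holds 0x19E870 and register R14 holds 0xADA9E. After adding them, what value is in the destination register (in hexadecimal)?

0x24C30E

Add column by column in base 16, right to left:
  0+E = E
  7+9 = 0 carry 1
  8+A+1 = 3 carry 1
  E+D+1 = C carry 1
  9+A+1 = 4 carry 1
  1+0+1 = 2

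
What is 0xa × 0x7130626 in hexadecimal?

Multiply each base-16 digit by 10, carrying:
  6×10 = 60 → write c carry 3
  2×10+3 = 23 → write 7 carry 1
  6×10+1 = 61 → write d carry 3
  0×10+3 = 3 → write 3
  3×10 = 30 → write e carry 1
  1×10+1 = 11 → write b
  7×10 = 70 → write 6 carry 4
  remaining carry: 4

0x46be3d7c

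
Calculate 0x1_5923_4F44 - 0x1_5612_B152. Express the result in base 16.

0x3109DF2

Subtract column by column in base 16:
  4-2 → 2
  4-5 → F (borrow)
  F-1-1 → D
  4-B → 9 (borrow)
  3-2-1 → 0
  2-1 → 1
  9-6 → 3
  5-5 → 0
  1-1 → 0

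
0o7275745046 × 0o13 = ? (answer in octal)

Multiply each base-8 digit by 11, carrying:
  6×11 = 66 → write 2 carry 8
  4×11+8 = 52 → write 4 carry 6
  0×11+6 = 6 → write 6
  5×11 = 55 → write 7 carry 6
  4×11+6 = 50 → write 2 carry 6
  7×11+6 = 83 → write 3 carry 10
  5×11+10 = 65 → write 1 carry 8
  7×11+8 = 85 → write 5 carry 10
  2×11+10 = 32 → write 0 carry 4
  7×11+4 = 81 → write 1 carry 10
  remaining carry: 12

0o121051327642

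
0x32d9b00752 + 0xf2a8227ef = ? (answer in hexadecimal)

0x4204322f41

Add column by column in base 16, right to left:
  2+f = 1 carry 1
  5+e+1 = 4 carry 1
  7+7+1 = f
  0+2 = 2
  0+2 = 2
  b+8 = 3 carry 1
  9+a+1 = 4 carry 1
  d+2+1 = 0 carry 1
  2+f+1 = 2 carry 1
  3+0+1 = 4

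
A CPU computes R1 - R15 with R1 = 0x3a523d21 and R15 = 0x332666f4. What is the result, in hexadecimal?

0x72bd62d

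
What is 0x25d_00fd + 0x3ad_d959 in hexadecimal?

Add column by column in base 16, right to left:
  d+9 = 6 carry 1
  f+5+1 = 5 carry 1
  0+9+1 = a
  0+d = d
  d+d = a carry 1
  5+a+1 = 0 carry 1
  2+3+1 = 6

0x60ada56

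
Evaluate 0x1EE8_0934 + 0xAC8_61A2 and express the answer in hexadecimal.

0x29B06AD6

Add column by column in base 16, right to left:
  4+2 = 6
  3+A = D
  9+1 = A
  0+6 = 6
  8+8 = 0 carry 1
  E+C+1 = B carry 1
  E+A+1 = 9 carry 1
  1+0+1 = 2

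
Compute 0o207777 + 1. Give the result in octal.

The trailing 4 digits are 7 (max in base 8), so adding 1 cascades: they roll to 0 and the next digit up increments.

0o210000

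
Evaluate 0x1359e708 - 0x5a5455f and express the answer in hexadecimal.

0xdb4a1a9

Subtract column by column in base 16:
  8-f → 9 (borrow)
  0-5-1 → a (borrow)
  7-5-1 → 1
  e-4 → a
  9-5 → 4
  5-a → b (borrow)
  3-5-1 → d (borrow)
  1-0-1 → 0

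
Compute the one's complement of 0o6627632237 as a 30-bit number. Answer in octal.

Each oct digit d becomes 7−d:
  6→1, 6→1, 2→5, 7→0, 6→1, 3→4, 2→5, 2→5, 3→4, 7→0

0o1150145540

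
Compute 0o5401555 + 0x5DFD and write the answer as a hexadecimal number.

0x16616A

0o5401555 = 0x16036D in hexadecimal.
Add column by column in base 16, right to left:
  D+D = A carry 1
  6+F+1 = 6 carry 1
  3+D+1 = 1 carry 1
  0+5+1 = 6
  6+0 = 6
  1+0 = 1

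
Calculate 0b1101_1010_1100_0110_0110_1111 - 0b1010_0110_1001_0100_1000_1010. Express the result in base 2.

Subtract column by column in base 2:
  1-0 → 1
  1-1 → 0
  1-0 → 1
  1-1 → 0
  0-0 → 0
  1-0 → 1
  1-0 → 1
  0-1 → 1 (borrow)
  0-0-1 → 1 (borrow)
  1-0-1 → 0
  1-1 → 0
  0-0 → 0
  0-1 → 1 (borrow)
  0-0-1 → 1 (borrow)
  1-0-1 → 0
  1-1 → 0
  0-0 → 0
  1-1 → 0
  0-1 → 1 (borrow)
  1-0-1 → 0
  1-0 → 1
  0-1 → 1 (borrow)
  1-0-1 → 0
  1-1 → 0

0b1101000011000111100101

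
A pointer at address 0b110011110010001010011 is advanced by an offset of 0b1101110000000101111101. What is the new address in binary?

0b10100001110010111010000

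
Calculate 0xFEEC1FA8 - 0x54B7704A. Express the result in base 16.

Subtract column by column in base 16:
  8-A → E (borrow)
  A-4-1 → 5
  F-0 → F
  1-7 → A (borrow)
  C-7-1 → 4
  E-B → 3
  E-4 → A
  F-5 → A

0xAA34AF5E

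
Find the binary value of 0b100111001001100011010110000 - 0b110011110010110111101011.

Subtract column by column in base 2:
  0-1 → 1 (borrow)
  0-1-1 → 0 (borrow)
  0-0-1 → 1 (borrow)
  0-1-1 → 0 (borrow)
  1-0-1 → 0
  1-1 → 0
  0-1 → 1 (borrow)
  1-1-1 → 1 (borrow)
  0-1-1 → 0 (borrow)
  1-0-1 → 0
  1-1 → 0
  0-1 → 1 (borrow)
  0-0-1 → 1 (borrow)
  0-1-1 → 0 (borrow)
  1-0-1 → 0
  1-0 → 1
  0-1 → 1 (borrow)
  0-1-1 → 0 (borrow)
  1-1-1 → 1 (borrow)
  0-1-1 → 0 (borrow)
  0-0-1 → 1 (borrow)
  1-0-1 → 0
  1-1 → 0
  1-1 → 0
  0-0 → 0
  0-0 → 0
  1-0 → 1

0b100000101011001100011000101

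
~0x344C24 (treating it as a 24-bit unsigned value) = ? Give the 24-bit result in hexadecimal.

Each hex digit d becomes F−d:
  3→C, 4→B, 4→B, C→3, 2→D, 4→B

0xCBB3DB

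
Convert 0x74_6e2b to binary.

0b11101000110111000101011

Expand each hex digit to 4 bits: 7=0111 4=0100 6=0110 e=1110 2=0010 b=1011.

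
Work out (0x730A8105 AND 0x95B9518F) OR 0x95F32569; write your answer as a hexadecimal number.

0x95FB256D

0x730A8105 AND 0x95B9518F = 0x11080105.
Then OR with 0x95F32569.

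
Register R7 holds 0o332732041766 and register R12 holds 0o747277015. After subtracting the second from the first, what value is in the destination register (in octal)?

Subtract column by column in base 8:
  6-5 → 1
  6-1 → 5
  7-0 → 7
  1-7 → 2 (borrow)
  4-7-1 → 4 (borrow)
  0-2-1 → 5 (borrow)
  2-7-1 → 2 (borrow)
  3-4-1 → 6 (borrow)
  7-7-1 → 7 (borrow)
  2-0-1 → 1
  3-0 → 3
  3-0 → 3

0o331762542751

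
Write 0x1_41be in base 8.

0o240676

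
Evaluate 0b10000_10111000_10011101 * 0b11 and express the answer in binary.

0b1100100010100111010111

Multiply each base-2 digit by 3, carrying:
  1×3 = 3 → write 1 carry 1
  0×3+1 = 1 → write 1
  1×3 = 3 → write 1 carry 1
  1×3+1 = 4 → write 0 carry 2
  1×3+2 = 5 → write 1 carry 2
  0×3+2 = 2 → write 0 carry 1
  0×3+1 = 1 → write 1
  1×3 = 3 → write 1 carry 1
  0×3+1 = 1 → write 1
  0×3 = 0 → write 0
  0×3 = 0 → write 0
  1×3 = 3 → write 1 carry 1
  1×3+1 = 4 → write 0 carry 2
  1×3+2 = 5 → write 1 carry 2
  0×3+2 = 2 → write 0 carry 1
  1×3+1 = 4 → write 0 carry 2
  0×3+2 = 2 → write 0 carry 1
  0×3+1 = 1 → write 1
  0×3 = 0 → write 0
  0×3 = 0 → write 0
  1×3 = 3 → write 1 carry 1
  remaining carry: 1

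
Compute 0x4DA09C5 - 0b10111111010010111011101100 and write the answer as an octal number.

0o167155331

0x4DA09C5 = 0o466404705 in octal.
0b10111111010010111011101100 = 0o277227354 in octal.
Subtract column by column in base 8:
  5-4 → 1
  0-5 → 3 (borrow)
  7-3-1 → 3
  4-7 → 5 (borrow)
  0-2-1 → 5 (borrow)
  4-2-1 → 1
  6-7 → 7 (borrow)
  6-7-1 → 6 (borrow)
  4-2-1 → 1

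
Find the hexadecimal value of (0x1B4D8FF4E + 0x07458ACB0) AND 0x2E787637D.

Add column by column in base 16, right to left:
  E+0 = E
  4+B = F
  F+C = B carry 1
  F+A+1 = A carry 1
  8+8+1 = 1 carry 1
  D+5+1 = 3 carry 1
  4+4+1 = 9
  B+7 = 2 carry 1
  1+0+1 = 2
Sum = 0x22931ABFE; now AND with 0x2E787637D:
  2&2=2, 2&E=2, 9&7=1, 3&8=0, 1&7=1, A&6=2, B&3=3, F&7=7, E&D=C

0x22101237C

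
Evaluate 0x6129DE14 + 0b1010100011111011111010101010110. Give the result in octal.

0x6129DE14 = 0o14112357024 in octal.
0b1010100011111011111010101010110 = 0o12437372526 in octal.
Add column by column in base 8, right to left:
  4+6 = 2 carry 1
  2+2+1 = 5
  0+5 = 5
  7+2 = 1 carry 1
  5+7+1 = 5 carry 1
  3+3+1 = 7
  2+7 = 1 carry 1
  1+3+1 = 5
  1+4 = 5
  4+2 = 6
  1+1 = 2

0o26551751552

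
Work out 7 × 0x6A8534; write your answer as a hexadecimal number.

Multiply each base-16 digit by 7, carrying:
  4×7 = 28 → write C carry 1
  3×7+1 = 22 → write 6 carry 1
  5×7+1 = 36 → write 4 carry 2
  8×7+2 = 58 → write A carry 3
  A×7+3 = 73 → write 9 carry 4
  6×7+4 = 46 → write E carry 2
  remaining carry: 2

0x2E9A46C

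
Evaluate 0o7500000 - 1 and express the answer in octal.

0o7477777

The trailing 5 digits are 0, so subtracting 1 borrows through: they become 7 and the next digit up decrements.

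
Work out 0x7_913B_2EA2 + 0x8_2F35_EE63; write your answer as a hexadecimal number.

Add column by column in base 16, right to left:
  2+3 = 5
  A+6 = 0 carry 1
  E+E+1 = D carry 1
  2+E+1 = 1 carry 1
  B+5+1 = 1 carry 1
  3+3+1 = 7
  1+F = 0 carry 1
  9+2+1 = C
  7+8 = F

0xFC0711D05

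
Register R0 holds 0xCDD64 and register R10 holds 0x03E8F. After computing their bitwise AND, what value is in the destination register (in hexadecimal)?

0x01C04

AND each hex digit independently (no carries):
  C&0=0, D&3=1, D&E=C, 6&8=0, 4&F=4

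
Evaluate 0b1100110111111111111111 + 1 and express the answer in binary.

0b1100111000000000000000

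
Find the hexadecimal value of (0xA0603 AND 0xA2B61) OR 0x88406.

0xA8607

0xA0603 AND 0xA2B61 = 0xA0201.
Then OR with 0x88406.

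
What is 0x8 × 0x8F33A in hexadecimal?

0x4799D0

Multiply each base-16 digit by 8, carrying:
  A×8 = 80 → write 0 carry 5
  3×8+5 = 29 → write D carry 1
  3×8+1 = 25 → write 9 carry 1
  F×8+1 = 121 → write 9 carry 7
  8×8+7 = 71 → write 7 carry 4
  remaining carry: 4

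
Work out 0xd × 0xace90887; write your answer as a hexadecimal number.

Multiply each base-16 digit by 13, carrying:
  7×13 = 91 → write b carry 5
  8×13+5 = 109 → write d carry 6
  8×13+6 = 110 → write e carry 6
  0×13+6 = 6 → write 6
  9×13 = 117 → write 5 carry 7
  e×13+7 = 189 → write d carry 11
  c×13+11 = 167 → write 7 carry 10
  a×13+10 = 140 → write c carry 8
  remaining carry: 8

0x8c7d56edb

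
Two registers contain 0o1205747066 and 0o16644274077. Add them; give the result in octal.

Add column by column in base 8, right to left:
  6+7 = 5 carry 1
  6+7+1 = 6 carry 1
  0+0+1 = 1
  7+4 = 3 carry 1
  4+7+1 = 4 carry 1
  7+2+1 = 2 carry 1
  5+4+1 = 2 carry 1
  0+4+1 = 5
  2+6 = 0 carry 1
  1+6+1 = 0 carry 1
  0+1+1 = 2

0o20052243165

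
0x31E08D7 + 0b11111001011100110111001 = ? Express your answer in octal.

0o346541220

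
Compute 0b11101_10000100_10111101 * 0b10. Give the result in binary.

0b1110110000100101111010

Multiply each base-2 digit by 2, carrying:
  1×2 = 2 → write 0 carry 1
  0×2+1 = 1 → write 1
  1×2 = 2 → write 0 carry 1
  1×2+1 = 3 → write 1 carry 1
  1×2+1 = 3 → write 1 carry 1
  1×2+1 = 3 → write 1 carry 1
  0×2+1 = 1 → write 1
  1×2 = 2 → write 0 carry 1
  0×2+1 = 1 → write 1
  0×2 = 0 → write 0
  1×2 = 2 → write 0 carry 1
  0×2+1 = 1 → write 1
  0×2 = 0 → write 0
  0×2 = 0 → write 0
  0×2 = 0 → write 0
  1×2 = 2 → write 0 carry 1
  1×2+1 = 3 → write 1 carry 1
  0×2+1 = 1 → write 1
  1×2 = 2 → write 0 carry 1
  1×2+1 = 3 → write 1 carry 1
  1×2+1 = 3 → write 1 carry 1
  remaining carry: 1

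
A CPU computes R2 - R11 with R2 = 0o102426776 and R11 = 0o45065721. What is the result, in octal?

0o35341055

Subtract column by column in base 8:
  6-1 → 5
  7-2 → 5
  7-7 → 0
  6-5 → 1
  2-6 → 4 (borrow)
  4-0-1 → 3
  2-5 → 5 (borrow)
  0-4-1 → 3 (borrow)
  1-0-1 → 0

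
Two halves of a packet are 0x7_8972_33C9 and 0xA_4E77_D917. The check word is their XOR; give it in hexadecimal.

0xDC705EADE

XOR each hex digit independently (no carries):
  7^A=D, 8^4=C, 9^E=7, 7^7=0, 2^7=5, 3^D=E, 3^9=A, C^1=D, 9^7=E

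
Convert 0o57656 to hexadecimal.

0x5FAE

Each octal digit is 3 bits: 5=101 7=111 6=110 5=101 6=110.
Group the bits into nibbles: 0101 1111 1010 1110 → 5FAE.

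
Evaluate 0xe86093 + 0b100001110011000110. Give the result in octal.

0o72476531

0xe86093 = 0o72060223 in octal.
0b100001110011000110 = 0o416306 in octal.
Add column by column in base 8, right to left:
  3+6 = 1 carry 1
  2+0+1 = 3
  2+3 = 5
  0+6 = 6
  6+1 = 7
  0+4 = 4
  2+0 = 2
  7+0 = 7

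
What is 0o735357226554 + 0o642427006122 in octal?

0o1600006234676

Add column by column in base 8, right to left:
  4+2 = 6
  5+2 = 7
  5+1 = 6
  6+6 = 4 carry 1
  2+0+1 = 3
  2+0 = 2
  7+7 = 6 carry 1
  5+2+1 = 0 carry 1
  3+4+1 = 0 carry 1
  5+2+1 = 0 carry 1
  3+4+1 = 0 carry 1
  7+6+1 = 6 carry 1
  final carry 1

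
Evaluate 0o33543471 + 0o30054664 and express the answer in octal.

0o63620355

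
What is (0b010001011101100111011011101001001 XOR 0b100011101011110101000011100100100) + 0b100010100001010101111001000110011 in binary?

First 0b010001011101100111011011101001001 XOR 0b100011101011110101000011100100100 = 0b110010110110010010011000001101101.
Add column by column in base 2, right to left:
  1+1 = 0 carry 1
  0+1+1 = 0 carry 1
  1+0+1 = 0 carry 1
  1+0+1 = 0 carry 1
  0+1+1 = 0 carry 1
  1+1+1 = 1 carry 1
  1+0+1 = 0 carry 1
  0+0+1 = 1
  0+0 = 0
  0+1 = 1
  0+0 = 0
  0+0 = 0
  1+1 = 0 carry 1
  1+1+1 = 1 carry 1
  0+1+1 = 0 carry 1
  0+1+1 = 0 carry 1
  1+0+1 = 0 carry 1
  0+1+1 = 0 carry 1
  0+0+1 = 1
  1+1 = 0 carry 1
  0+0+1 = 1
  0+1 = 1
  1+0 = 1
  1+0 = 1
  0+0 = 0
  1+0 = 1
  1+1 = 0 carry 1
  0+0+1 = 1
  1+1 = 0 carry 1
  0+0+1 = 1
  0+0 = 0
  1+0 = 1
  1+1 = 0 carry 1
  final carry 1

0b1010101010111101000010001010100000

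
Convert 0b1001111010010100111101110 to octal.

0o117224756

Group the bits in threes: 001 001 111 010 010 100 111 101 110 → 117224756.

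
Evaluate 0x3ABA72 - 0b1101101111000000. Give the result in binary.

0b1110011101111010110010

0x3ABA72 = 0b1110101011101001110010 in binary.
Subtract column by column in base 2:
  0-0 → 0
  1-0 → 1
  0-0 → 0
  0-0 → 0
  1-0 → 1
  1-0 → 1
  1-1 → 0
  0-1 → 1 (borrow)
  0-1-1 → 0 (borrow)
  1-1-1 → 1 (borrow)
  0-0-1 → 1 (borrow)
  1-1-1 → 1 (borrow)
  1-1-1 → 1 (borrow)
  1-0-1 → 0
  0-1 → 1 (borrow)
  1-1-1 → 1 (borrow)
  0-0-1 → 1 (borrow)
  1-0-1 → 0
  0-0 → 0
  1-0 → 1
  1-0 → 1
  1-0 → 1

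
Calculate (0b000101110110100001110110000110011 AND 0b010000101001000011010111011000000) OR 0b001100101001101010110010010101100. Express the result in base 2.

0b1100101001101011110110010101100

0b000101110110100001110110000110011 AND 0b010000101001000011010111011000000 = 0b000000100000000001010110000000000.
Then OR with 0b001100101001101010110010010101100.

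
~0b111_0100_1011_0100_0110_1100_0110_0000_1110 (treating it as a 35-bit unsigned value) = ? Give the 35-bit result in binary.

0b00010110100101110010011100111110001

Invert each bit: 11101001011010001101100011000001110 → 00010110100101110010011100111110001.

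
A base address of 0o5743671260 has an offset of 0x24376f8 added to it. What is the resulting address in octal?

0o6164564650

0x24376f8 = 0o220673370 in octal.
Add column by column in base 8, right to left:
  0+0 = 0
  6+7 = 5 carry 1
  2+3+1 = 6
  1+3 = 4
  7+7 = 6 carry 1
  6+6+1 = 5 carry 1
  3+0+1 = 4
  4+2 = 6
  7+2 = 1 carry 1
  5+0+1 = 6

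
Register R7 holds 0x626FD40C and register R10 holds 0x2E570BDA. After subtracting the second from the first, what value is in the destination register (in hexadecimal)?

Subtract column by column in base 16:
  C-A → 2
  0-D → 3 (borrow)
  4-B-1 → 8 (borrow)
  D-0-1 → C
  F-7 → 8
  6-5 → 1
  2-E → 4 (borrow)
  6-2-1 → 3

0x3418C832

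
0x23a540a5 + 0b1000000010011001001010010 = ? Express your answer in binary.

0x23a540a5 = 0b100011101001010100000010100101 in binary.
Add column by column in base 2, right to left:
  1+0 = 1
  0+1 = 1
  1+0 = 1
  0+0 = 0
  0+1 = 1
  1+0 = 1
  0+1 = 1
  1+0 = 1
  0+0 = 0
  0+1 = 1
  0+0 = 0
  0+0 = 0
  0+1 = 1
  0+1 = 1
  1+0 = 1
  0+0 = 0
  1+1 = 0 carry 1
  0+0+1 = 1
  1+0 = 1
  0+0 = 0
  0+0 = 0
  1+0 = 1
  0+0 = 0
  1+0 = 1
  1+1 = 0 carry 1
  1+0+1 = 0 carry 1
  0+0+1 = 1
  0+0 = 0
  0+0 = 0
  1+0 = 1

0b100100101001100111001011110111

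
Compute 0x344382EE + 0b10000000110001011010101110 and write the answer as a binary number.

0b110110010001101001100110011100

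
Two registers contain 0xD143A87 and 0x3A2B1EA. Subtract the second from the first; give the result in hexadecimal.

0x971889D

Subtract column by column in base 16:
  7-A → D (borrow)
  8-E-1 → 9 (borrow)
  A-1-1 → 8
  3-B → 8 (borrow)
  4-2-1 → 1
  1-A → 7 (borrow)
  D-3-1 → 9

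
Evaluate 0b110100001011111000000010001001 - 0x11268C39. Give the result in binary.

0b100011000010001111010001010000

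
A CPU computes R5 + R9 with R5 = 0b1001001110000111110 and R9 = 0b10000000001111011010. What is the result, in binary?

0b11001010000000011000

Add column by column in base 2, right to left:
  0+0 = 0
  1+1 = 0 carry 1
  1+0+1 = 0 carry 1
  1+1+1 = 1 carry 1
  1+1+1 = 1 carry 1
  1+0+1 = 0 carry 1
  0+1+1 = 0 carry 1
  0+1+1 = 0 carry 1
  0+1+1 = 0 carry 1
  0+1+1 = 0 carry 1
  1+0+1 = 0 carry 1
  1+0+1 = 0 carry 1
  1+0+1 = 0 carry 1
  0+0+1 = 1
  0+0 = 0
  1+0 = 1
  0+0 = 0
  0+0 = 0
  1+0 = 1
  0+1 = 1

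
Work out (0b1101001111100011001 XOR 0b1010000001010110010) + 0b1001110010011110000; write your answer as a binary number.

First 0b1101001111100011001 XOR 0b1010000001010110010 = 0b0111001110110101011.
Add column by column in base 2, right to left:
  1+0 = 1
  1+0 = 1
  0+0 = 0
  1+0 = 1
  0+1 = 1
  1+1 = 0 carry 1
  0+1+1 = 0 carry 1
  1+1+1 = 1 carry 1
  1+0+1 = 0 carry 1
  0+0+1 = 1
  1+1 = 0 carry 1
  1+0+1 = 0 carry 1
  1+0+1 = 0 carry 1
  0+1+1 = 0 carry 1
  0+1+1 = 0 carry 1
  1+1+1 = 1 carry 1
  1+0+1 = 0 carry 1
  1+0+1 = 0 carry 1
  0+1+1 = 0 carry 1
  final carry 1

0b10001000001010011011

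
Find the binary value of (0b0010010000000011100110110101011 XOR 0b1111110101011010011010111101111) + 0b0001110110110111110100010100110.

0b1111011100010001110000011101010

First 0b0010010000000011100110110101011 XOR 0b1111110101011010011010111101111 = 0b1101100101011001111100001000100.
Add column by column in base 2, right to left:
  0+0 = 0
  0+1 = 1
  1+1 = 0 carry 1
  0+0+1 = 1
  0+0 = 0
  0+1 = 1
  1+0 = 1
  0+1 = 1
  0+0 = 0
  0+0 = 0
  0+0 = 0
  1+1 = 0 carry 1
  1+0+1 = 0 carry 1
  1+1+1 = 1 carry 1
  1+1+1 = 1 carry 1
  1+1+1 = 1 carry 1
  0+1+1 = 0 carry 1
  0+1+1 = 0 carry 1
  1+0+1 = 0 carry 1
  1+1+1 = 1 carry 1
  0+1+1 = 0 carry 1
  1+0+1 = 0 carry 1
  0+1+1 = 0 carry 1
  1+1+1 = 1 carry 1
  0+0+1 = 1
  0+1 = 1
  1+1 = 0 carry 1
  1+1+1 = 1 carry 1
  0+0+1 = 1
  1+0 = 1
  1+0 = 1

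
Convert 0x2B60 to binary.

Expand each hex digit to 4 bits: 2=0010 B=1011 6=0110 0=0000.

0b10101101100000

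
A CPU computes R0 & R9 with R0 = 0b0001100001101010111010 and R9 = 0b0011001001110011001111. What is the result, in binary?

0b0001000001100010001010

AND bit by bit (1 only where both bits are 1):
  0001100001101010111010
& 0011001001110011001111
= 0001000001100010001010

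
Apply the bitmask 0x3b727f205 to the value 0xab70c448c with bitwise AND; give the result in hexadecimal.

AND each hex digit independently (no carries):
  a&3=2, b&b=b, 7&7=7, 0&2=0, c&7=4, 4&f=4, 4&2=0, 8&0=0, c&5=4

0x2b7044004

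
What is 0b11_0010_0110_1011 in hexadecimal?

Group the bits into nibbles: 0011 0010 0110 1011 → 326B.

0x326B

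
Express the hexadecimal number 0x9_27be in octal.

0o2223676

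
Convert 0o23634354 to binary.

0b10011110011100011101100

Each octal digit is 3 bits: 2=010 3=011 6=110 3=011 4=100 3=011 5=101 4=100.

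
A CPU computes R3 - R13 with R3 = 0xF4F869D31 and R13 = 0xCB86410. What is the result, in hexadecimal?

0xF42CE3921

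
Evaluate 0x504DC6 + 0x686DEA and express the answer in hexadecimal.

0xB8BBB0

Add column by column in base 16, right to left:
  6+A = 0 carry 1
  C+E+1 = B carry 1
  D+D+1 = B carry 1
  4+6+1 = B
  0+8 = 8
  5+6 = B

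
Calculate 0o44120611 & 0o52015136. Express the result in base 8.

AND each oct digit independently (no carries):
  4&5=4, 4&2=0, 1&0=0, 2&1=0, 0&5=0, 6&1=0, 1&3=1, 1&6=0

0o40000010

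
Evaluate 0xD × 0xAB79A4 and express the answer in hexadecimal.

0x8B52D54

Multiply each base-16 digit by 13, carrying:
  4×13 = 52 → write 4 carry 3
  A×13+3 = 133 → write 5 carry 8
  9×13+8 = 125 → write D carry 7
  7×13+7 = 98 → write 2 carry 6
  B×13+6 = 149 → write 5 carry 9
  A×13+9 = 139 → write B carry 8
  remaining carry: 8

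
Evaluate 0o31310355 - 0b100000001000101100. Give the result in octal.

0o30707301

0b100000001000101100 = 0o401054 in octal.
Subtract column by column in base 8:
  5-4 → 1
  5-5 → 0
  3-0 → 3
  0-1 → 7 (borrow)
  1-0-1 → 0
  3-4 → 7 (borrow)
  1-0-1 → 0
  3-0 → 3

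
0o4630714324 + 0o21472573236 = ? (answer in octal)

Add column by column in base 8, right to left:
  4+6 = 2 carry 1
  2+3+1 = 6
  3+2 = 5
  4+3 = 7
  1+7 = 0 carry 1
  7+5+1 = 5 carry 1
  0+2+1 = 3
  3+7 = 2 carry 1
  6+4+1 = 3 carry 1
  4+1+1 = 6
  0+2 = 2

0o26323507562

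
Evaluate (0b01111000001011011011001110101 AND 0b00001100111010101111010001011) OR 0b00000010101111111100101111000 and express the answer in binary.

0b1010101111111111101111001

0b01111000001011011011001110101 AND 0b00001100111010101111010001011 = 0b00001000001010001011000000001.
Then OR with 0b00000010101111111100101111000.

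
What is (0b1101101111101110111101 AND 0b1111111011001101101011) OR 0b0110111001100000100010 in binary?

0b1101101111101110111101 AND 0b1111111011001101101011 = 0b1101101011001100101001.
Then OR with 0b0110111001100000100010.

0b1111111011101100101011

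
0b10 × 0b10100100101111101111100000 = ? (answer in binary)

0b101001001011111011111000000

Multiply each base-2 digit by 2, carrying:
  0×2 = 0 → write 0
  0×2 = 0 → write 0
  0×2 = 0 → write 0
  0×2 = 0 → write 0
  0×2 = 0 → write 0
  1×2 = 2 → write 0 carry 1
  1×2+1 = 3 → write 1 carry 1
  1×2+1 = 3 → write 1 carry 1
  1×2+1 = 3 → write 1 carry 1
  1×2+1 = 3 → write 1 carry 1
  0×2+1 = 1 → write 1
  1×2 = 2 → write 0 carry 1
  1×2+1 = 3 → write 1 carry 1
  1×2+1 = 3 → write 1 carry 1
  1×2+1 = 3 → write 1 carry 1
  1×2+1 = 3 → write 1 carry 1
  0×2+1 = 1 → write 1
  1×2 = 2 → write 0 carry 1
  0×2+1 = 1 → write 1
  0×2 = 0 → write 0
  1×2 = 2 → write 0 carry 1
  0×2+1 = 1 → write 1
  0×2 = 0 → write 0
  1×2 = 2 → write 0 carry 1
  0×2+1 = 1 → write 1
  1×2 = 2 → write 0 carry 1
  remaining carry: 1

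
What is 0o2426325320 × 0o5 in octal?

0o14560053020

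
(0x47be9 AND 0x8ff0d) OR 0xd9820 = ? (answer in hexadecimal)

0xdfb29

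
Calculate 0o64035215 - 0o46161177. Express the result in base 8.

0o15654016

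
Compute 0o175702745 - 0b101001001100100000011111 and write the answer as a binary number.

0o175702745 = 0b1111101111000010111100101 in binary.
Subtract column by column in base 2:
  1-1 → 0
  0-1 → 1 (borrow)
  1-1-1 → 1 (borrow)
  0-1-1 → 0 (borrow)
  0-1-1 → 0 (borrow)
  1-0-1 → 0
  1-0 → 1
  1-0 → 1
  1-0 → 1
  0-0 → 0
  1-0 → 1
  0-1 → 1 (borrow)
  0-0-1 → 1 (borrow)
  0-0-1 → 1 (borrow)
  0-1-1 → 0 (borrow)
  1-1-1 → 1 (borrow)
  1-0-1 → 0
  1-0 → 1
  1-1 → 0
  0-0 → 0
  1-0 → 1
  1-1 → 0
  1-0 → 1
  1-1 → 0
  1-0 → 1

0b1010100101011110111000110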